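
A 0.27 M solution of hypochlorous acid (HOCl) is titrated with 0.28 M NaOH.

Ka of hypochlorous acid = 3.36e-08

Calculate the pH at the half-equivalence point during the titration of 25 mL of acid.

At half-equivalence [HA] = [A⁻], so Henderson-Hasselbalch gives pH = pKa = -log(3.36e-08) = 7.47.

pH = pKa = 7.47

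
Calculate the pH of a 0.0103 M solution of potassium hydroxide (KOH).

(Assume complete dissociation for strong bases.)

[OH⁻] = 0.0103 M for strong base. pOH = -log[OH⁻] = 1.99, pH = 14 - pOH

pH = 12.01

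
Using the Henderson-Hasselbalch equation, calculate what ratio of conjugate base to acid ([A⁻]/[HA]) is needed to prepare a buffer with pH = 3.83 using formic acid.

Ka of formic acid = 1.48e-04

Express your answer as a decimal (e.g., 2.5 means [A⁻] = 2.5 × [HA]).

pKa = -log(1.48e-04) = 3.8297. pH = pKa + log([A⁻]/[HA]), so log([A⁻]/[HA]) = pH − pKa = 3.83 − 3.8297 = 0.0003. [A⁻]/[HA] = 10^(0.0003) = 1.00

[A⁻]/[HA] = 1.00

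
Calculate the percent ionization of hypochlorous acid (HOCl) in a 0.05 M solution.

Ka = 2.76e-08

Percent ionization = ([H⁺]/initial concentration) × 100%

Using Ka equilibrium: x² + Ka×x - Ka×C = 0. Solving: [H⁺] = 3.7135e-05. Percent = (3.7135e-05/0.05) × 100

Percent ionization = 0.0743%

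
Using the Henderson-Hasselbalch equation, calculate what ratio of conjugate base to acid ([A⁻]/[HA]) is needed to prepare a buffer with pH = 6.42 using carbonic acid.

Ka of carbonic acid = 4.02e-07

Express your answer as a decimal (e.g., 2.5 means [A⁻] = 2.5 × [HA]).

pKa = -log(4.02e-07) = 6.3958. pH = pKa + log([A⁻]/[HA]), so log([A⁻]/[HA]) = pH − pKa = 6.42 − 6.3958 = 0.0242. [A⁻]/[HA] = 10^(0.0242) = 1.06

[A⁻]/[HA] = 1.06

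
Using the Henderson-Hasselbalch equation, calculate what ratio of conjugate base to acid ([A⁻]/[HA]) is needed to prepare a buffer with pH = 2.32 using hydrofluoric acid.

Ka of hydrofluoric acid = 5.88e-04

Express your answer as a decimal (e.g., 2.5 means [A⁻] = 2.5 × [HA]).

pKa = -log(5.88e-04) = 3.2306. pH = pKa + log([A⁻]/[HA]), so log([A⁻]/[HA]) = pH − pKa = 2.32 − 3.2306 = -0.9106. [A⁻]/[HA] = 10^(-0.9106) = 0.123

[A⁻]/[HA] = 0.123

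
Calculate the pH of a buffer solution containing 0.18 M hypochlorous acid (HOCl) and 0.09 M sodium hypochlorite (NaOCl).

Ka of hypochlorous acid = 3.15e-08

pKa = -log(3.15e-08) = 7.50. pH = pKa + log([A⁻]/[HA]) = 7.50 + log(0.09/0.18)

pH = 7.20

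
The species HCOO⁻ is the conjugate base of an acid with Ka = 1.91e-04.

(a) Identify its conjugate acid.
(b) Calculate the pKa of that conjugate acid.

(a) The conjugate acid is formed by adding one H⁺ to HCOO⁻, giving HCOOH. (b) pKa = -log(Ka) = -log(1.91e-04) = 3.72.

Conjugate acid: HCOOH; pK_a = 3.72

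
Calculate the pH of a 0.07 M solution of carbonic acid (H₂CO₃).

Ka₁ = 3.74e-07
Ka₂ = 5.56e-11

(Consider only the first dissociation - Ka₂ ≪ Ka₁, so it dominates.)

First dissociation dominates. From Ka₁ = [H⁺][HA⁻]/[H₂A], x² + Ka₁·x − Ka₁·C = 0 with C = 0.07 M and Ka₁ = 3.74e-07. Solving: [H⁺] = (−Ka₁ + √(Ka₁² + 4·Ka₁·C)) / 2 = 1.6162e-04 M. pH = -log(1.6162e-04) = 3.79.

pH = 3.79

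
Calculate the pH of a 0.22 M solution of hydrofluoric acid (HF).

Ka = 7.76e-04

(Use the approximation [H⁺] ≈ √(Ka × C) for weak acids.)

[H⁺] = √(Ka × C) = √(7.76e-04 × 0.22) = 1.3066e-02. pH = -log(1.3066e-02)

pH = 1.88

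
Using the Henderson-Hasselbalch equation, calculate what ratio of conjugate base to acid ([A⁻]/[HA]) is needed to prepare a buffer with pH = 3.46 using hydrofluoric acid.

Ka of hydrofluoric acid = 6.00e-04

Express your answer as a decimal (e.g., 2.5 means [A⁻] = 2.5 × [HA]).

pKa = -log(6.00e-04) = 3.2218. pH = pKa + log([A⁻]/[HA]), so log([A⁻]/[HA]) = pH − pKa = 3.46 − 3.2218 = 0.2382. [A⁻]/[HA] = 10^(0.2382) = 1.73

[A⁻]/[HA] = 1.73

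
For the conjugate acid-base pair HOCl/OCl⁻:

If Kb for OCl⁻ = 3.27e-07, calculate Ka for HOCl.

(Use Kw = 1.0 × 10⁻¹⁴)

For a conjugate pair Ka × Kb = Kw, so Ka = Kw/Kb = 1.0 × 10⁻¹⁴ / 3.27e-07 = 3.06e-08.

K_a = 3.06e-08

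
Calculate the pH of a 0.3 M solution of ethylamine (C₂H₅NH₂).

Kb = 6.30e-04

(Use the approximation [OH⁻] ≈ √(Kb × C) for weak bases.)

[OH⁻] = √(Kb × C) = √(6.30e-04 × 0.3) = 1.3748e-02. pOH = 1.86, pH = 14 - pOH

pH = 12.14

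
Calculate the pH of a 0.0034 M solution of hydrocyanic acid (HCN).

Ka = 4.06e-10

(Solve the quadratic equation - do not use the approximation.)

x² + Ka×x - Ka×C = 0. Using quadratic formula: [H⁺] = 1.1747e-06

pH = 5.93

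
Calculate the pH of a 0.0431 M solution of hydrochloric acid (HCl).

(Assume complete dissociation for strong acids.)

[H⁺] = 0.0431 M for strong acid. pH = -log[H⁺] = -log(0.0431)

pH = 1.37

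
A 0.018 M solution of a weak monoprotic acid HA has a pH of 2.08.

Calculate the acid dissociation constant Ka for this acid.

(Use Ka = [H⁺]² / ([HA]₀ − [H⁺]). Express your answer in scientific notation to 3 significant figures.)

[H⁺] = 10^(−pH) = 10^(−2.08) = 8.318e-03 M. For HA ⇌ H⁺ + A⁻, Ka = [H⁺][A⁻]/[HA] = [H⁺]² / ([HA]₀ − [H⁺]) = (8.318e-03)² / (0.018 − 8.318e-03) = 7.15e-03.

K_a = 7.15e-03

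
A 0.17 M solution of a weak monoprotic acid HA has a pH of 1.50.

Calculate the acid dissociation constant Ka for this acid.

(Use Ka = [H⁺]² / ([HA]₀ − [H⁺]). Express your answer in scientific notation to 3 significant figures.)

[H⁺] = 10^(−pH) = 10^(−1.50) = 3.162e-02 M. For HA ⇌ H⁺ + A⁻, Ka = [H⁺][A⁻]/[HA] = [H⁺]² / ([HA]₀ − [H⁺]) = (3.162e-02)² / (0.17 − 3.162e-02) = 7.23e-03.

K_a = 7.23e-03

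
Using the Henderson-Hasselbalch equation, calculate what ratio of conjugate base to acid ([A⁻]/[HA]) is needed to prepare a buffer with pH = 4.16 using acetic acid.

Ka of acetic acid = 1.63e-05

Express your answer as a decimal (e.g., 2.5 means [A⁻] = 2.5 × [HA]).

pKa = -log(1.63e-05) = 4.7878. pH = pKa + log([A⁻]/[HA]), so log([A⁻]/[HA]) = pH − pKa = 4.16 − 4.7878 = -0.6278. [A⁻]/[HA] = 10^(-0.6278) = 0.236

[A⁻]/[HA] = 0.236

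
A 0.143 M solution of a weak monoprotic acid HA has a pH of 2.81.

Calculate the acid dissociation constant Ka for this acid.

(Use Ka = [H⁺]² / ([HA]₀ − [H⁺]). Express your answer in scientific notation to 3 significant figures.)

[H⁺] = 10^(−pH) = 10^(−2.81) = 1.549e-03 M. For HA ⇌ H⁺ + A⁻, Ka = [H⁺][A⁻]/[HA] = [H⁺]² / ([HA]₀ − [H⁺]) = (1.549e-03)² / (0.143 − 1.549e-03) = 1.70e-05.

K_a = 1.70e-05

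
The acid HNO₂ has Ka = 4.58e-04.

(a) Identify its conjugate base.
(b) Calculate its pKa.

(a) The conjugate base is formed by removing one H⁺ from HNO₂, giving NO₂⁻. (b) pKa = -log(Ka) = -log(4.58e-04) = 3.34.

Conjugate base: NO₂⁻; pK_a = 3.34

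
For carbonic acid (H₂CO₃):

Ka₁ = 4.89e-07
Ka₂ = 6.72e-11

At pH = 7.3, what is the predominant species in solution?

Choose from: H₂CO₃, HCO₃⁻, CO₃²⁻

pKa₁ = 6.31, pKa₂ = 10.17. For a polyprotic acid the predominant species crosses at each pKa: below pKa_n the protonated form dominates, above it the deprotonated form does. At pH = 7.3, the predominant species is HCO₃⁻.

HCO₃⁻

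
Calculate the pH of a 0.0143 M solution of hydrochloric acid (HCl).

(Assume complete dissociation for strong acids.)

[H⁺] = 0.0143 M for strong acid. pH = -log[H⁺] = -log(0.0143)

pH = 1.84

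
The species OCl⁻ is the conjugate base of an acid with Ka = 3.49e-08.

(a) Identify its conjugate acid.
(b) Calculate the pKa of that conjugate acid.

(a) The conjugate acid is formed by adding one H⁺ to OCl⁻, giving HOCl. (b) pKa = -log(Ka) = -log(3.49e-08) = 7.46.

Conjugate acid: HOCl; pK_a = 7.46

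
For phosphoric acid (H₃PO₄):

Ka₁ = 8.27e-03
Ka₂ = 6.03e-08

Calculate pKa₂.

pKa₂ = -log(Ka₂) = -log(6.03e-08) = 7.22.

pK_{a2} = 7.22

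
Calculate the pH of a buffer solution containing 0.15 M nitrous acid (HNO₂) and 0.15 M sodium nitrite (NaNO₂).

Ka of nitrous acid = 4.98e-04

pKa = -log(4.98e-04) = 3.30. pH = pKa + log([A⁻]/[HA]) = 3.30 + log(0.15/0.15)

pH = 3.30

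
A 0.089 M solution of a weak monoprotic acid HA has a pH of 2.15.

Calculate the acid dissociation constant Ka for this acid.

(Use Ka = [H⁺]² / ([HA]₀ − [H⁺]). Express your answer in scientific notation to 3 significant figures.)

[H⁺] = 10^(−pH) = 10^(−2.15) = 7.079e-03 M. For HA ⇌ H⁺ + A⁻, Ka = [H⁺][A⁻]/[HA] = [H⁺]² / ([HA]₀ − [H⁺]) = (7.079e-03)² / (0.089 − 7.079e-03) = 6.12e-04.

K_a = 6.12e-04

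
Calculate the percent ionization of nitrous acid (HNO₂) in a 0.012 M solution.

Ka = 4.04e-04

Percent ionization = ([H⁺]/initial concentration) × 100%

Using Ka equilibrium: x² + Ka×x - Ka×C = 0. Solving: [H⁺] = 2.0091e-03. Percent = (2.0091e-03/0.012) × 100

Percent ionization = 16.7%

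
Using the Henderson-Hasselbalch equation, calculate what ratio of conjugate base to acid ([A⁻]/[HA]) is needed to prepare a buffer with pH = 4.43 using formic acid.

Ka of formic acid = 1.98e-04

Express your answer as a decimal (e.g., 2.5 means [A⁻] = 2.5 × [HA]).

pKa = -log(1.98e-04) = 3.7033. pH = pKa + log([A⁻]/[HA]), so log([A⁻]/[HA]) = pH − pKa = 4.43 − 3.7033 = 0.7267. [A⁻]/[HA] = 10^(0.7267) = 5.33

[A⁻]/[HA] = 5.33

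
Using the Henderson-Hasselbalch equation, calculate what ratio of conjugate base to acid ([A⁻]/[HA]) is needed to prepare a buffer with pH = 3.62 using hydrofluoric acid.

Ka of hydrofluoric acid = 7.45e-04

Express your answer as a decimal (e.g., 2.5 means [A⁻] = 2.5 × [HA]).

pKa = -log(7.45e-04) = 3.1278. pH = pKa + log([A⁻]/[HA]), so log([A⁻]/[HA]) = pH − pKa = 3.62 − 3.1278 = 0.4922. [A⁻]/[HA] = 10^(0.4922) = 3.11

[A⁻]/[HA] = 3.11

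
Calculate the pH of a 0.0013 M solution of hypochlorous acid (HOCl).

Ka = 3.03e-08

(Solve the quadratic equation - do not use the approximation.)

x² + Ka×x - Ka×C = 0. Using quadratic formula: [H⁺] = 6.2610e-06

pH = 5.20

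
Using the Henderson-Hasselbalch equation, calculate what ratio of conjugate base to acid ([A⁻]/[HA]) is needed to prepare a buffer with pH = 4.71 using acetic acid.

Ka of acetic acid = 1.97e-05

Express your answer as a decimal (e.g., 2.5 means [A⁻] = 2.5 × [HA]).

pKa = -log(1.97e-05) = 4.7055. pH = pKa + log([A⁻]/[HA]), so log([A⁻]/[HA]) = pH − pKa = 4.71 − 4.7055 = 0.0045. [A⁻]/[HA] = 10^(0.0045) = 1.01

[A⁻]/[HA] = 1.01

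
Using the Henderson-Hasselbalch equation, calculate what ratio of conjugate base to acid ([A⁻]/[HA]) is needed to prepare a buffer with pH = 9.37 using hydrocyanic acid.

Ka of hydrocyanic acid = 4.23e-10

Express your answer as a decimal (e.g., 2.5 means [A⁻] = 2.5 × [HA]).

pKa = -log(4.23e-10) = 9.3737. pH = pKa + log([A⁻]/[HA]), so log([A⁻]/[HA]) = pH − pKa = 9.37 − 9.3737 = -0.0037. [A⁻]/[HA] = 10^(-0.0037) = 0.992

[A⁻]/[HA] = 0.992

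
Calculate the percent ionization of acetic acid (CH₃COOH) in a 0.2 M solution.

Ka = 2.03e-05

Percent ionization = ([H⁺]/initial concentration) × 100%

Using Ka equilibrium: x² + Ka×x - Ka×C = 0. Solving: [H⁺] = 2.0048e-03. Percent = (2.0048e-03/0.2) × 100

Percent ionization = 1%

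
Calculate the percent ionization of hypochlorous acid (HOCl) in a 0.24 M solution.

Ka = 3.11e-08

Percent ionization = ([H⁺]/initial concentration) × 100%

Using Ka equilibrium: x² + Ka×x - Ka×C = 0. Solving: [H⁺] = 8.6379e-05. Percent = (8.6379e-05/0.24) × 100

Percent ionization = 0.036%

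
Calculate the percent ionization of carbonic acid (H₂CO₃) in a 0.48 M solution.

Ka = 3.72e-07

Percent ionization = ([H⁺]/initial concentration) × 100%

Using Ka equilibrium: x² + Ka×x - Ka×C = 0. Solving: [H⁺] = 4.2238e-04. Percent = (4.2238e-04/0.48) × 100

Percent ionization = 0.088%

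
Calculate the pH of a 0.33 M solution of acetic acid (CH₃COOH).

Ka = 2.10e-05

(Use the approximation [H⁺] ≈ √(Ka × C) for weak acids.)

[H⁺] = √(Ka × C) = √(2.10e-05 × 0.33) = 2.6325e-03. pH = -log(2.6325e-03)

pH = 2.58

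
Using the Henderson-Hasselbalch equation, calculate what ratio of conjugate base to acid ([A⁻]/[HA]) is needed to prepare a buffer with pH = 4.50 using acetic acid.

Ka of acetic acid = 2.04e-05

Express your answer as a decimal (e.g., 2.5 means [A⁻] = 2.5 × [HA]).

pKa = -log(2.04e-05) = 4.6904. pH = pKa + log([A⁻]/[HA]), so log([A⁻]/[HA]) = pH − pKa = 4.50 − 4.6904 = -0.1904. [A⁻]/[HA] = 10^(-0.1904) = 0.645

[A⁻]/[HA] = 0.645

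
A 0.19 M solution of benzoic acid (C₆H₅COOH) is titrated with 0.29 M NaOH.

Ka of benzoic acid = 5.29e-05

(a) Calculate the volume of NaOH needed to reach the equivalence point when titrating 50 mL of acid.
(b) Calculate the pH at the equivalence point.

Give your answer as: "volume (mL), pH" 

moles acid = 0.19 × 50/1000 = 0.0095 mol; V_base = moles/0.29 × 1000 = 32.8 mL. At equivalence only the conjugate base is present: [A⁻] = 0.0095/0.083 = 1.1479e-01 M. Kb = Kw/Ka = 1.89e-10; [OH⁻] = √(Kb × [A⁻]) = 4.6583e-06; pOH = 5.33; pH = 14 - pOH = 8.67.

V = 32.8 mL, pH = 8.67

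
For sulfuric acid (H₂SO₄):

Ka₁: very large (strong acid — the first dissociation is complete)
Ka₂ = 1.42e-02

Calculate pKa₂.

pKa₂ = -log(Ka₂) = -log(1.42e-02) = 1.85.

pK_{a2} = 1.85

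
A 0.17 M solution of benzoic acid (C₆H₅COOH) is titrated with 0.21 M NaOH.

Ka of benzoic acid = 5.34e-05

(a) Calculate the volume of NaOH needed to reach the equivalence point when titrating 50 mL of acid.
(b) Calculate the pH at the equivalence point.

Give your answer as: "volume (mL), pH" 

moles acid = 0.17 × 50/1000 = 0.0085 mol; V_base = moles/0.21 × 1000 = 40.5 mL. At equivalence only the conjugate base is present: [A⁻] = 0.0085/0.090 = 9.3947e-02 M. Kb = Kw/Ka = 1.87e-10; [OH⁻] = √(Kb × [A⁻]) = 4.1944e-06; pOH = 5.38; pH = 14 - pOH = 8.62.

V = 40.5 mL, pH = 8.62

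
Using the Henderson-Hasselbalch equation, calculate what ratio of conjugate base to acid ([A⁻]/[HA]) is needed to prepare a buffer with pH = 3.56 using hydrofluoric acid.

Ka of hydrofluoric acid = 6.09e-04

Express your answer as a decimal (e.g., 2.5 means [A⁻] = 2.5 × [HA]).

pKa = -log(6.09e-04) = 3.2154. pH = pKa + log([A⁻]/[HA]), so log([A⁻]/[HA]) = pH − pKa = 3.56 − 3.2154 = 0.3446. [A⁻]/[HA] = 10^(0.3446) = 2.21

[A⁻]/[HA] = 2.21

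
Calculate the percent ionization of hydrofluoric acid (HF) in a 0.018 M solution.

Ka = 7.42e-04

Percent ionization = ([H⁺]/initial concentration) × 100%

Using Ka equilibrium: x² + Ka×x - Ka×C = 0. Solving: [H⁺] = 3.3024e-03. Percent = (3.3024e-03/0.018) × 100

Percent ionization = 18.3%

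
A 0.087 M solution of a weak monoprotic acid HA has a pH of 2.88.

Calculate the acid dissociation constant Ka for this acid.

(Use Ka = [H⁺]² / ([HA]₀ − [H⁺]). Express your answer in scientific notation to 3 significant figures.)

[H⁺] = 10^(−pH) = 10^(−2.88) = 1.318e-03 M. For HA ⇌ H⁺ + A⁻, Ka = [H⁺][A⁻]/[HA] = [H⁺]² / ([HA]₀ − [H⁺]) = (1.318e-03)² / (0.087 − 1.318e-03) = 2.03e-05.

K_a = 2.03e-05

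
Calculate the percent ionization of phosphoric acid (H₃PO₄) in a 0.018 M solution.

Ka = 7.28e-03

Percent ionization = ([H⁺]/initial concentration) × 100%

Using Ka equilibrium: x² + Ka×x - Ka×C = 0. Solving: [H⁺] = 8.3721e-03. Percent = (8.3721e-03/0.018) × 100

Percent ionization = 46.5%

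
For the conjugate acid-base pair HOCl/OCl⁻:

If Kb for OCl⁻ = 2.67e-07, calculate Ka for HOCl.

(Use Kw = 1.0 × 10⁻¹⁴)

For a conjugate pair Ka × Kb = Kw, so Ka = Kw/Kb = 1.0 × 10⁻¹⁴ / 2.67e-07 = 3.75e-08.

K_a = 3.75e-08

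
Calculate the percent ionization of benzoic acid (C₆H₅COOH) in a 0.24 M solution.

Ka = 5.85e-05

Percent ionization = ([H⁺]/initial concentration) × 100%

Using Ka equilibrium: x² + Ka×x - Ka×C = 0. Solving: [H⁺] = 3.7179e-03. Percent = (3.7179e-03/0.24) × 100

Percent ionization = 1.55%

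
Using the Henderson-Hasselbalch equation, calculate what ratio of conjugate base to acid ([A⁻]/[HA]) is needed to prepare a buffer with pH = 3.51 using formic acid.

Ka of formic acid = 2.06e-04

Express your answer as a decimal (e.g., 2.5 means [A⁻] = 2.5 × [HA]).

pKa = -log(2.06e-04) = 3.6861. pH = pKa + log([A⁻]/[HA]), so log([A⁻]/[HA]) = pH − pKa = 3.51 − 3.6861 = -0.1761. [A⁻]/[HA] = 10^(-0.1761) = 0.667

[A⁻]/[HA] = 0.667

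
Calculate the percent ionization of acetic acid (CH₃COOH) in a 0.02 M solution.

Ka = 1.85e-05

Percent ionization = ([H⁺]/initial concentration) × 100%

Using Ka equilibrium: x² + Ka×x - Ka×C = 0. Solving: [H⁺] = 5.9910e-04. Percent = (5.9910e-04/0.02) × 100

Percent ionization = 3%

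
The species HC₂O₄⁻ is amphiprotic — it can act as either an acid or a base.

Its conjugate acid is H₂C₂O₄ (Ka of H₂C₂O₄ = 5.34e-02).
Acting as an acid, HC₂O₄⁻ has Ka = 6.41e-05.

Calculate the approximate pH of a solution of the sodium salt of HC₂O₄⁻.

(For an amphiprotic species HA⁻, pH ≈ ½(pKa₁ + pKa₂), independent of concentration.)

pKa₁ = -log(5.34e-02) = 1.27; pKa₂ = -log(6.41e-05) = 4.19. For an amphiprotic species, pH ≈ ½(pKa₁ + pKa₂) = ½(1.27 + 4.19) = 2.73.

pH = 2.73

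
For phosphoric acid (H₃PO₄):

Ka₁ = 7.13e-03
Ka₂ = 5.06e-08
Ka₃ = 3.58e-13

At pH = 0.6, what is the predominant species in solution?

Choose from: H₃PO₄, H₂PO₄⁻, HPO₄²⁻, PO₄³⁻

pKa₁ = 2.15, pKa₂ = 7.30, pKa₃ = 12.45. For a polyprotic acid the predominant species crosses at each pKa: below pKa_n the protonated form dominates, above it the deprotonated form does. At pH = 0.6, the predominant species is H₃PO₄.

H₃PO₄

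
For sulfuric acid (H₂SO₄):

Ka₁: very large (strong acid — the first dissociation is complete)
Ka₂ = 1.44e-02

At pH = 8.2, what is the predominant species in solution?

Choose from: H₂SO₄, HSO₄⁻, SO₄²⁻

The first dissociation is complete, so H₂SO₄ itself is never the predominant species in water; pKa₂ = -log(1.44e-02) = 1.84. For a polyprotic acid the predominant species crosses at each pKa: below pKa_n the protonated form dominates, above it the deprotonated form does. At pH = 8.2, the predominant species is SO₄²⁻.

SO₄²⁻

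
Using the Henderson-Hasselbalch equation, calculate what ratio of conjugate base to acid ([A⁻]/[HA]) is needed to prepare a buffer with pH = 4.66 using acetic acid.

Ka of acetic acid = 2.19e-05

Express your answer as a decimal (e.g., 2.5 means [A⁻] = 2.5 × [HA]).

pKa = -log(2.19e-05) = 4.6596. pH = pKa + log([A⁻]/[HA]), so log([A⁻]/[HA]) = pH − pKa = 4.66 − 4.6596 = 0.0004. [A⁻]/[HA] = 10^(0.0004) = 1.00

[A⁻]/[HA] = 1.00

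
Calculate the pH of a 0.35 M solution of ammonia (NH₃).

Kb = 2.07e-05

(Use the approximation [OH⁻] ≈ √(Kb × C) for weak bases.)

[OH⁻] = √(Kb × C) = √(2.07e-05 × 0.35) = 2.6917e-03. pOH = 2.57, pH = 14 - pOH

pH = 11.43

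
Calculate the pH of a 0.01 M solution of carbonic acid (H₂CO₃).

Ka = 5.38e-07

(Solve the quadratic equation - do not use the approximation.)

x² + Ka×x - Ka×C = 0. Using quadratic formula: [H⁺] = 7.3080e-05

pH = 4.14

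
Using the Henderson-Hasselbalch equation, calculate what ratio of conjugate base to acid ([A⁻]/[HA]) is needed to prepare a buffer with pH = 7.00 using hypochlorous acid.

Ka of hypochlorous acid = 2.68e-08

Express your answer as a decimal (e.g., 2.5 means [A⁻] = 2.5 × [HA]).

pKa = -log(2.68e-08) = 7.5719. pH = pKa + log([A⁻]/[HA]), so log([A⁻]/[HA]) = pH − pKa = 7.00 − 7.5719 = -0.5719. [A⁻]/[HA] = 10^(-0.5719) = 0.268

[A⁻]/[HA] = 0.268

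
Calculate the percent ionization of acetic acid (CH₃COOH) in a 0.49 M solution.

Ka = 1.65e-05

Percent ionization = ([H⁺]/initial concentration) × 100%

Using Ka equilibrium: x² + Ka×x - Ka×C = 0. Solving: [H⁺] = 2.8352e-03. Percent = (2.8352e-03/0.49) × 100

Percent ionization = 0.579%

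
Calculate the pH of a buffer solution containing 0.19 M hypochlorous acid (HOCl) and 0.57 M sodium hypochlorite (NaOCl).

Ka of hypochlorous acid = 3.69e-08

pKa = -log(3.69e-08) = 7.43. pH = pKa + log([A⁻]/[HA]) = 7.43 + log(0.57/0.19)

pH = 7.91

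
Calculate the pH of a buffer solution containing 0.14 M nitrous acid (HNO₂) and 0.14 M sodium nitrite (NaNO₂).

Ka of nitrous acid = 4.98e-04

pKa = -log(4.98e-04) = 3.30. pH = pKa + log([A⁻]/[HA]) = 3.30 + log(0.14/0.14)

pH = 3.30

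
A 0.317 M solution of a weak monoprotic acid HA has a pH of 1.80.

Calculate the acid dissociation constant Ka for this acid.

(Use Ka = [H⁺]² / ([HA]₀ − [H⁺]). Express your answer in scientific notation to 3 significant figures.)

[H⁺] = 10^(−pH) = 10^(−1.80) = 1.585e-02 M. For HA ⇌ H⁺ + A⁻, Ka = [H⁺][A⁻]/[HA] = [H⁺]² / ([HA]₀ − [H⁺]) = (1.585e-02)² / (0.317 − 1.585e-02) = 8.34e-04.

K_a = 8.34e-04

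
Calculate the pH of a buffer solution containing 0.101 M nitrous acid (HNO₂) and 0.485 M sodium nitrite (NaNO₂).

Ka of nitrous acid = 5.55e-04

pKa = -log(5.55e-04) = 3.26. pH = pKa + log([A⁻]/[HA]) = 3.26 + log(0.485/0.101)

pH = 3.94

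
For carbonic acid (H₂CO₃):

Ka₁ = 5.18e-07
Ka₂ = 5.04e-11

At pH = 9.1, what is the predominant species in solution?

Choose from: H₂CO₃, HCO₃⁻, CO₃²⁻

pKa₁ = 6.29, pKa₂ = 10.30. For a polyprotic acid the predominant species crosses at each pKa: below pKa_n the protonated form dominates, above it the deprotonated form does. At pH = 9.1, the predominant species is HCO₃⁻.

HCO₃⁻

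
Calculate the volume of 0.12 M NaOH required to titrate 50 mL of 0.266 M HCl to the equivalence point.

At equivalence: moles acid = moles base. moles HCl = 0.266 × 50/1000 = 0.0133 mol. V_base = moles / 0.12 × 1000 = 110.8 mL.

V_{base} = 110.8 mL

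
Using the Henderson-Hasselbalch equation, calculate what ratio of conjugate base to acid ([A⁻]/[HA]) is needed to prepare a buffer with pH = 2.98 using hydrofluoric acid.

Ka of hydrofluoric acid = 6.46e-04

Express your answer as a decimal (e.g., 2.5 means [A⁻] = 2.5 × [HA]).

pKa = -log(6.46e-04) = 3.1898. pH = pKa + log([A⁻]/[HA]), so log([A⁻]/[HA]) = pH − pKa = 2.98 − 3.1898 = -0.2098. [A⁻]/[HA] = 10^(-0.2098) = 0.617

[A⁻]/[HA] = 0.617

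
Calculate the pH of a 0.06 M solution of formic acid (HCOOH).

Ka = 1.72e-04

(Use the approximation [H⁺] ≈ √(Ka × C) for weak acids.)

[H⁺] = √(Ka × C) = √(1.72e-04 × 0.06) = 3.2125e-03. pH = -log(3.2125e-03)

pH = 2.49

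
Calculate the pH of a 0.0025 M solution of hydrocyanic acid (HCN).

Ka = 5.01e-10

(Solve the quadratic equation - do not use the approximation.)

x² + Ka×x - Ka×C = 0. Using quadratic formula: [H⁺] = 1.1189e-06

pH = 5.95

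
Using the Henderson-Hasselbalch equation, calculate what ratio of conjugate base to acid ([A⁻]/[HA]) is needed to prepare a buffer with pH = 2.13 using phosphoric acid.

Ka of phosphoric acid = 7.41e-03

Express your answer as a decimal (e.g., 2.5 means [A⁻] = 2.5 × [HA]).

pKa = -log(7.41e-03) = 2.1302. pH = pKa + log([A⁻]/[HA]), so log([A⁻]/[HA]) = pH − pKa = 2.13 − 2.1302 = -0.0002. [A⁻]/[HA] = 10^(-0.0002) = 1.00

[A⁻]/[HA] = 1.00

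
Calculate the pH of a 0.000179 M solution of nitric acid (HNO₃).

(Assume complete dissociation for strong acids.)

[H⁺] = 0.000179 M for strong acid. pH = -log[H⁺] = -log(0.000179)

pH = 3.75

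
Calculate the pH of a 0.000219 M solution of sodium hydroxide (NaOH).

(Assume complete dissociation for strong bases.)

[OH⁻] = 0.000219 M for strong base. pOH = -log[OH⁻] = 3.66, pH = 14 - pOH

pH = 10.34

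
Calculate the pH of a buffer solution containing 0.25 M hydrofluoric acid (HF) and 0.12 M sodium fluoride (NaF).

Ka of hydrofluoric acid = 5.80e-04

pKa = -log(5.80e-04) = 3.24. pH = pKa + log([A⁻]/[HA]) = 3.24 + log(0.12/0.25)

pH = 2.92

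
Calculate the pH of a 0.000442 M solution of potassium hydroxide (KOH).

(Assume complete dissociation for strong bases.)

[OH⁻] = 0.000442 M for strong base. pOH = -log[OH⁻] = 3.35, pH = 14 - pOH

pH = 10.65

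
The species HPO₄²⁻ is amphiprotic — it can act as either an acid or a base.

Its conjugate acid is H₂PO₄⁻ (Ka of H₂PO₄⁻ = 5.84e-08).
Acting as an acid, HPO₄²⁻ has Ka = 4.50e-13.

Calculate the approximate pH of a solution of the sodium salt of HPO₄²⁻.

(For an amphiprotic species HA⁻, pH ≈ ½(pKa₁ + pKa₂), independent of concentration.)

pKa₁ = -log(5.84e-08) = 7.23; pKa₂ = -log(4.50e-13) = 12.35. For an amphiprotic species, pH ≈ ½(pKa₁ + pKa₂) = ½(7.23 + 12.35) = 9.79.

pH = 9.79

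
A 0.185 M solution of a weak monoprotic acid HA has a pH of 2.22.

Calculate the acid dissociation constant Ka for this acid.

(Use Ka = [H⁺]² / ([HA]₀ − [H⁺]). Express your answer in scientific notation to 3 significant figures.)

[H⁺] = 10^(−pH) = 10^(−2.22) = 6.026e-03 M. For HA ⇌ H⁺ + A⁻, Ka = [H⁺][A⁻]/[HA] = [H⁺]² / ([HA]₀ − [H⁺]) = (6.026e-03)² / (0.185 − 6.026e-03) = 2.03e-04.

K_a = 2.03e-04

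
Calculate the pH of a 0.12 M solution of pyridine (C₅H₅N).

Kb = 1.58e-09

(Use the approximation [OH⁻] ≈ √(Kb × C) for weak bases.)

[OH⁻] = √(Kb × C) = √(1.58e-09 × 0.12) = 1.3770e-05. pOH = 4.86, pH = 14 - pOH

pH = 9.14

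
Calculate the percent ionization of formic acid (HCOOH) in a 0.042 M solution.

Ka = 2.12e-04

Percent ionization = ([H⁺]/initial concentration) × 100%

Using Ka equilibrium: x² + Ka×x - Ka×C = 0. Solving: [H⁺] = 2.8798e-03. Percent = (2.8798e-03/0.042) × 100

Percent ionization = 6.86%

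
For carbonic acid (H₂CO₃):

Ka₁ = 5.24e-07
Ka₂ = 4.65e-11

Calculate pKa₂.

pKa₂ = -log(Ka₂) = -log(4.65e-11) = 10.33.

pK_{a2} = 10.33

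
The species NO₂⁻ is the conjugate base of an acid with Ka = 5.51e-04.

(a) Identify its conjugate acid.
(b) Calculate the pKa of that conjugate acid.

(a) The conjugate acid is formed by adding one H⁺ to NO₂⁻, giving HNO₂. (b) pKa = -log(Ka) = -log(5.51e-04) = 3.26.

Conjugate acid: HNO₂; pK_a = 3.26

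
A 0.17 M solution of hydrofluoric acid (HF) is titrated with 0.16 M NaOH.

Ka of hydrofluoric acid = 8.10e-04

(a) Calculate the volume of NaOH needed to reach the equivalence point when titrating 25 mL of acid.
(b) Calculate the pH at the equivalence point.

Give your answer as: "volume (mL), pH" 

moles acid = 0.17 × 25/1000 = 0.00425 mol; V_base = moles/0.16 × 1000 = 26.6 mL. At equivalence only the conjugate base is present: [A⁻] = 0.00425/0.052 = 8.2424e-02 M. Kb = Kw/Ka = 1.23e-11; [OH⁻] = √(Kb × [A⁻]) = 1.0088e-06; pOH = 6.00; pH = 14 - pOH = 8.00.

V = 26.6 mL, pH = 8.00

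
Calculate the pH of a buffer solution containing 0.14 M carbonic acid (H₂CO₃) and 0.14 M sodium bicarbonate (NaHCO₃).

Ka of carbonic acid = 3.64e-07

pKa = -log(3.64e-07) = 6.44. pH = pKa + log([A⁻]/[HA]) = 6.44 + log(0.14/0.14)

pH = 6.44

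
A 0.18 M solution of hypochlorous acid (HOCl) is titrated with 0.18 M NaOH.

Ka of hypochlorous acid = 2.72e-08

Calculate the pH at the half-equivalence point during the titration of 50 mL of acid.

At half-equivalence [HA] = [A⁻], so Henderson-Hasselbalch gives pH = pKa = -log(2.72e-08) = 7.57.

pH = pKa = 7.57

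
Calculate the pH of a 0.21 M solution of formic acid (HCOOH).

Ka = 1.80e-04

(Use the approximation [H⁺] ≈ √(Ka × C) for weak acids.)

[H⁺] = √(Ka × C) = √(1.80e-04 × 0.21) = 6.1482e-03. pH = -log(6.1482e-03)

pH = 2.21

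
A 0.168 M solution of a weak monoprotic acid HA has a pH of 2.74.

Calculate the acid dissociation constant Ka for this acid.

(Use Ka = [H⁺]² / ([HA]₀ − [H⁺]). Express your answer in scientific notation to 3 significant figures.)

[H⁺] = 10^(−pH) = 10^(−2.74) = 1.820e-03 M. For HA ⇌ H⁺ + A⁻, Ka = [H⁺][A⁻]/[HA] = [H⁺]² / ([HA]₀ − [H⁺]) = (1.820e-03)² / (0.168 − 1.820e-03) = 1.99e-05.

K_a = 1.99e-05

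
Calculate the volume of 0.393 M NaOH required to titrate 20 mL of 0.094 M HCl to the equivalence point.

At equivalence: moles acid = moles base. moles HCl = 0.094 × 20/1000 = 0.00188 mol. V_base = moles / 0.393 × 1000 = 4.8 mL.

V_{base} = 4.8 mL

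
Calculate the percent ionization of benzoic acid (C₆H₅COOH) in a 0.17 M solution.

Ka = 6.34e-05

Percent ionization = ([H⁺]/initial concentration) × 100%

Using Ka equilibrium: x² + Ka×x - Ka×C = 0. Solving: [H⁺] = 3.2514e-03. Percent = (3.2514e-03/0.17) × 100

Percent ionization = 1.91%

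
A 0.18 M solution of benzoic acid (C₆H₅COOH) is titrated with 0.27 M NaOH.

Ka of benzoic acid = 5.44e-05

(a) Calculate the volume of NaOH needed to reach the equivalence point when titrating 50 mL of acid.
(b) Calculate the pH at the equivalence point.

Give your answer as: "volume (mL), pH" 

moles acid = 0.18 × 50/1000 = 0.009 mol; V_base = moles/0.27 × 1000 = 33.3 mL. At equivalence only the conjugate base is present: [A⁻] = 0.009/0.083 = 1.0800e-01 M. Kb = Kw/Ka = 1.84e-10; [OH⁻] = √(Kb × [A⁻]) = 4.4557e-06; pOH = 5.35; pH = 14 - pOH = 8.65.

V = 33.3 mL, pH = 8.65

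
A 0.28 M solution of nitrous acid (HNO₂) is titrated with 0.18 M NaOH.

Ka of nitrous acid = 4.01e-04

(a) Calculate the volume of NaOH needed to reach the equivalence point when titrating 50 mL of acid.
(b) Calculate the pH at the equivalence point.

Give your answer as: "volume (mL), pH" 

moles acid = 0.28 × 50/1000 = 0.014 mol; V_base = moles/0.18 × 1000 = 77.8 mL. At equivalence only the conjugate base is present: [A⁻] = 0.014/0.128 = 1.0957e-01 M. Kb = Kw/Ka = 2.49e-11; [OH⁻] = √(Kb × [A⁻]) = 1.6530e-06; pOH = 5.78; pH = 14 - pOH = 8.22.

V = 77.8 mL, pH = 8.22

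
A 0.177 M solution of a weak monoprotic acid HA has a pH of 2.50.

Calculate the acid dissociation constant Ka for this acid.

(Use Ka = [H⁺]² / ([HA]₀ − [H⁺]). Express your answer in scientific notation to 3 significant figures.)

[H⁺] = 10^(−pH) = 10^(−2.50) = 3.162e-03 M. For HA ⇌ H⁺ + A⁻, Ka = [H⁺][A⁻]/[HA] = [H⁺]² / ([HA]₀ − [H⁺]) = (3.162e-03)² / (0.177 − 3.162e-03) = 5.75e-05.

K_a = 5.75e-05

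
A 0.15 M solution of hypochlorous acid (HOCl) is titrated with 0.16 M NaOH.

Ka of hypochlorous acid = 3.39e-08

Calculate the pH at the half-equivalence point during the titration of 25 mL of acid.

At half-equivalence [HA] = [A⁻], so Henderson-Hasselbalch gives pH = pKa = -log(3.39e-08) = 7.47.

pH = pKa = 7.47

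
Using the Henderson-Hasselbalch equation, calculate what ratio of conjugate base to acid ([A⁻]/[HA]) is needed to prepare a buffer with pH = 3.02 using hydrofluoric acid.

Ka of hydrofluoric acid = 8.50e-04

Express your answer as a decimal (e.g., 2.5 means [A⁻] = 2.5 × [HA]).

pKa = -log(8.50e-04) = 3.0706. pH = pKa + log([A⁻]/[HA]), so log([A⁻]/[HA]) = pH − pKa = 3.02 − 3.0706 = -0.0506. [A⁻]/[HA] = 10^(-0.0506) = 0.890

[A⁻]/[HA] = 0.890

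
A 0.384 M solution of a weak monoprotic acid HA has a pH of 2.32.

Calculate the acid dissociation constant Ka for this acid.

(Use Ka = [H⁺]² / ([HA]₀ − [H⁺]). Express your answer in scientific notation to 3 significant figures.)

[H⁺] = 10^(−pH) = 10^(−2.32) = 4.786e-03 M. For HA ⇌ H⁺ + A⁻, Ka = [H⁺][A⁻]/[HA] = [H⁺]² / ([HA]₀ − [H⁺]) = (4.786e-03)² / (0.384 − 4.786e-03) = 6.04e-05.

K_a = 6.04e-05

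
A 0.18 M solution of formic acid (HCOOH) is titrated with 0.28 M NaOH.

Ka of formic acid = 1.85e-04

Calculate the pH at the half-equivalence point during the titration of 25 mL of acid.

At half-equivalence [HA] = [A⁻], so Henderson-Hasselbalch gives pH = pKa = -log(1.85e-04) = 3.73.

pH = pKa = 3.73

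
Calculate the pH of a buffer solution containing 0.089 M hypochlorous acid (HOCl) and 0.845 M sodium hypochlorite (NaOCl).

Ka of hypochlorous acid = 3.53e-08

pKa = -log(3.53e-08) = 7.45. pH = pKa + log([A⁻]/[HA]) = 7.45 + log(0.845/0.089)

pH = 8.43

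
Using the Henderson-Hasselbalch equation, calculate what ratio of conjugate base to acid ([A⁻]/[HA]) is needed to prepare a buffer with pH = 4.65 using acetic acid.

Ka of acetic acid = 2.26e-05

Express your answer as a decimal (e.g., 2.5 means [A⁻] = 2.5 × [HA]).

pKa = -log(2.26e-05) = 4.6459. pH = pKa + log([A⁻]/[HA]), so log([A⁻]/[HA]) = pH − pKa = 4.65 − 4.6459 = 0.0041. [A⁻]/[HA] = 10^(0.0041) = 1.01

[A⁻]/[HA] = 1.01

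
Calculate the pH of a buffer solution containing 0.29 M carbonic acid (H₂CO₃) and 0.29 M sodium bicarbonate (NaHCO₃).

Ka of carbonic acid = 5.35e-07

pKa = -log(5.35e-07) = 6.27. pH = pKa + log([A⁻]/[HA]) = 6.27 + log(0.29/0.29)

pH = 6.27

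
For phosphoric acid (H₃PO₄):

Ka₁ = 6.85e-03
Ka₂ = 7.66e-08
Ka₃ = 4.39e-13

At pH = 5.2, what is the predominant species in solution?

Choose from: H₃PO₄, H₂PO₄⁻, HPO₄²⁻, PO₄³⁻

pKa₁ = 2.16, pKa₂ = 7.12, pKa₃ = 12.36. For a polyprotic acid the predominant species crosses at each pKa: below pKa_n the protonated form dominates, above it the deprotonated form does. At pH = 5.2, the predominant species is H₂PO₄⁻.

H₂PO₄⁻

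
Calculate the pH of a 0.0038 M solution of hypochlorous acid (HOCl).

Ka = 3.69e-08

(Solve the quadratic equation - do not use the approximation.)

x² + Ka×x - Ka×C = 0. Using quadratic formula: [H⁺] = 1.1823e-05

pH = 4.93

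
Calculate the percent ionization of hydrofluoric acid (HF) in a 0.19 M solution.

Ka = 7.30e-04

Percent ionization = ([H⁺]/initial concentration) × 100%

Using Ka equilibrium: x² + Ka×x - Ka×C = 0. Solving: [H⁺] = 1.1418e-02. Percent = (1.1418e-02/0.19) × 100

Percent ionization = 6.01%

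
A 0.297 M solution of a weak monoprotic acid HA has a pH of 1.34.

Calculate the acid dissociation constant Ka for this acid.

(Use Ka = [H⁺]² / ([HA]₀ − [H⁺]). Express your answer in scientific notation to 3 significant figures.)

[H⁺] = 10^(−pH) = 10^(−1.34) = 4.571e-02 M. For HA ⇌ H⁺ + A⁻, Ka = [H⁺][A⁻]/[HA] = [H⁺]² / ([HA]₀ − [H⁺]) = (4.571e-02)² / (0.297 − 4.571e-02) = 8.31e-03.

K_a = 8.31e-03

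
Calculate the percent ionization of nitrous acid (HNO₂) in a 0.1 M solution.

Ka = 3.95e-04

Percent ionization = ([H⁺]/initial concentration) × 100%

Using Ka equilibrium: x² + Ka×x - Ka×C = 0. Solving: [H⁺] = 6.0905e-03. Percent = (6.0905e-03/0.1) × 100

Percent ionization = 6.09%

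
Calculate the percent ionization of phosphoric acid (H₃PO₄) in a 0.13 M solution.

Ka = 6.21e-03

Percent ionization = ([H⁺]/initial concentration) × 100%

Using Ka equilibrium: x² + Ka×x - Ka×C = 0. Solving: [H⁺] = 2.5477e-02. Percent = (2.5477e-02/0.13) × 100

Percent ionization = 19.6%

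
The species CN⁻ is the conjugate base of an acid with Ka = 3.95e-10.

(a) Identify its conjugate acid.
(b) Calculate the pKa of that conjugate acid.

(a) The conjugate acid is formed by adding one H⁺ to CN⁻, giving HCN. (b) pKa = -log(Ka) = -log(3.95e-10) = 9.40.

Conjugate acid: HCN; pK_a = 9.40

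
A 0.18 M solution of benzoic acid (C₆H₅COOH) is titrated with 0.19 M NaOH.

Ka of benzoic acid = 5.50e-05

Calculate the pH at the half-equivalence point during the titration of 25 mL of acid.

At half-equivalence [HA] = [A⁻], so Henderson-Hasselbalch gives pH = pKa = -log(5.50e-05) = 4.26.

pH = pKa = 4.26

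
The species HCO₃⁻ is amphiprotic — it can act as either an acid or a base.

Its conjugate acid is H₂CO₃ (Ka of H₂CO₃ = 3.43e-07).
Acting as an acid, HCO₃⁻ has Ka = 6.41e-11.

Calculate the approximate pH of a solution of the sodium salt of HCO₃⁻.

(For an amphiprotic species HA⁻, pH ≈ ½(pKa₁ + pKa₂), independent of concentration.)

pKa₁ = -log(3.43e-07) = 6.46; pKa₂ = -log(6.41e-11) = 10.19. For an amphiprotic species, pH ≈ ½(pKa₁ + pKa₂) = ½(6.46 + 10.19) = 8.33.

pH = 8.33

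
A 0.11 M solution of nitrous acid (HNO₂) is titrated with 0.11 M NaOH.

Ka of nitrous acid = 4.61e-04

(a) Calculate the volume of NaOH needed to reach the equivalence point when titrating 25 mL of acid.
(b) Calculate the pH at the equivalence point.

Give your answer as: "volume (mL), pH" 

moles acid = 0.11 × 25/1000 = 0.00275 mol; V_base = moles/0.11 × 1000 = 25.0 mL. At equivalence only the conjugate base is present: [A⁻] = 0.00275/0.050 = 5.5000e-02 M. Kb = Kw/Ka = 2.17e-11; [OH⁻] = √(Kb × [A⁻]) = 1.0923e-06; pOH = 5.96; pH = 14 - pOH = 8.04.

V = 25.0 mL, pH = 8.04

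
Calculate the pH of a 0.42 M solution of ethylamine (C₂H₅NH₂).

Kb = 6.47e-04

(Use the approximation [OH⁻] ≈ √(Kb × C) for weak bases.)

[OH⁻] = √(Kb × C) = √(6.47e-04 × 0.42) = 1.6485e-02. pOH = 1.78, pH = 14 - pOH

pH = 12.22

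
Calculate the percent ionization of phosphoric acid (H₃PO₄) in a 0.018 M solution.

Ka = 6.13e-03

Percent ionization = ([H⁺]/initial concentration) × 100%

Using Ka equilibrium: x² + Ka×x - Ka×C = 0. Solving: [H⁺] = 7.8773e-03. Percent = (7.8773e-03/0.018) × 100

Percent ionization = 43.8%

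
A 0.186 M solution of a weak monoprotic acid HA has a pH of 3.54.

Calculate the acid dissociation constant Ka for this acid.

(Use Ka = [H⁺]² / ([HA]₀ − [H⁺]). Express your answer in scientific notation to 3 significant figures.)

[H⁺] = 10^(−pH) = 10^(−3.54) = 2.884e-04 M. For HA ⇌ H⁺ + A⁻, Ka = [H⁺][A⁻]/[HA] = [H⁺]² / ([HA]₀ − [H⁺]) = (2.884e-04)² / (0.186 − 2.884e-04) = 4.48e-07.

K_a = 4.48e-07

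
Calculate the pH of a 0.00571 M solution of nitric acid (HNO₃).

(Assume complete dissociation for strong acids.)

[H⁺] = 0.00571 M for strong acid. pH = -log[H⁺] = -log(0.00571)

pH = 2.24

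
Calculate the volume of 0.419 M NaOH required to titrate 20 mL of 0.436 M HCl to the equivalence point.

At equivalence: moles acid = moles base. moles HCl = 0.436 × 20/1000 = 0.00872 mol. V_base = moles / 0.419 × 1000 = 20.8 mL.

V_{base} = 20.8 mL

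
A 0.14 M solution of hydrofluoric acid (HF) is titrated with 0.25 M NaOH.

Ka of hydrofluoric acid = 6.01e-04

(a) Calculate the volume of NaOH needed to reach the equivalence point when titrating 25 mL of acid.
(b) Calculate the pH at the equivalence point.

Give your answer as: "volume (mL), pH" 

moles acid = 0.14 × 25/1000 = 0.0035 mol; V_base = moles/0.25 × 1000 = 14.0 mL. At equivalence only the conjugate base is present: [A⁻] = 0.0035/0.039 = 8.9744e-02 M. Kb = Kw/Ka = 1.66e-11; [OH⁻] = √(Kb × [A⁻]) = 1.2220e-06; pOH = 5.91; pH = 14 - pOH = 8.09.

V = 14.0 mL, pH = 8.09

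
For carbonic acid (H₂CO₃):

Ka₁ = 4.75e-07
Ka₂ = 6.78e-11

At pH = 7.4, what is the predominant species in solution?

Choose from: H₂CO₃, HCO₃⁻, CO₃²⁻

pKa₁ = 6.32, pKa₂ = 10.17. For a polyprotic acid the predominant species crosses at each pKa: below pKa_n the protonated form dominates, above it the deprotonated form does. At pH = 7.4, the predominant species is HCO₃⁻.

HCO₃⁻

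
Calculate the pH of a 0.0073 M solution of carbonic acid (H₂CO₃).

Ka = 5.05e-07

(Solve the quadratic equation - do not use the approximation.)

x² + Ka×x - Ka×C = 0. Using quadratic formula: [H⁺] = 6.0465e-05

pH = 4.22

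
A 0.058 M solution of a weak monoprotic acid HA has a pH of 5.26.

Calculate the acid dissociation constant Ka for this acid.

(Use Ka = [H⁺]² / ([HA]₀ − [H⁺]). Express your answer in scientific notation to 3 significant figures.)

[H⁺] = 10^(−pH) = 10^(−5.26) = 5.495e-06 M. For HA ⇌ H⁺ + A⁻, Ka = [H⁺][A⁻]/[HA] = [H⁺]² / ([HA]₀ − [H⁺]) = (5.495e-06)² / (0.058 − 5.495e-06) = 5.21e-10.

K_a = 5.21e-10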